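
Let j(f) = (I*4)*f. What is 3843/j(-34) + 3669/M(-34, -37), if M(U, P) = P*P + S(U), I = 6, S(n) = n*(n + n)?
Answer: -1239131/333744 ≈ -3.7128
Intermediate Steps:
S(n) = 2*n² (S(n) = n*(2*n) = 2*n²)
j(f) = 24*f (j(f) = (6*4)*f = 24*f)
M(U, P) = P² + 2*U² (M(U, P) = P*P + 2*U² = P² + 2*U²)
3843/j(-34) + 3669/M(-34, -37) = 3843/((24*(-34))) + 3669/((-37)² + 2*(-34)²) = 3843/(-816) + 3669/(1369 + 2*1156) = 3843*(-1/816) + 3669/(1369 + 2312) = -1281/272 + 3669/3681 = -1281/272 + 3669*(1/3681) = -1281/272 + 1223/1227 = -1239131/333744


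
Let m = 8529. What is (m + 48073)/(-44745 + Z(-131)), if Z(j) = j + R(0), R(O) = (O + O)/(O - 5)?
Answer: -2177/1726 ≈ -1.2613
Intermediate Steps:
R(O) = 2*O/(-5 + O) (R(O) = (2*O)/(-5 + O) = 2*O/(-5 + O))
Z(j) = j (Z(j) = j + 2*0/(-5 + 0) = j + 2*0/(-5) = j + 2*0*(-⅕) = j + 0 = j)
(m + 48073)/(-44745 + Z(-131)) = (8529 + 48073)/(-44745 - 131) = 56602/(-44876) = 56602*(-1/44876) = -2177/1726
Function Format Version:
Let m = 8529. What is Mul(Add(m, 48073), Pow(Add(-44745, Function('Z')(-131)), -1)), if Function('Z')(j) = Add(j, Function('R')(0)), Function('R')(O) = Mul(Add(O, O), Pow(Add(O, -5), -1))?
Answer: Rational(-2177, 1726) ≈ -1.2613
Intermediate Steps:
Function('R')(O) = Mul(2, O, Pow(Add(-5, O), -1)) (Function('R')(O) = Mul(Mul(2, O), Pow(Add(-5, O), -1)) = Mul(2, O, Pow(Add(-5, O), -1)))
Function('Z')(j) = j (Function('Z')(j) = Add(j, Mul(2, 0, Pow(Add(-5, 0), -1))) = Add(j, Mul(2, 0, Pow(-5, -1))) = Add(j, Mul(2, 0, Rational(-1, 5))) = Add(j, 0) = j)
Mul(Add(m, 48073), Pow(Add(-44745, Function('Z')(-131)), -1)) = Mul(Add(8529, 48073), Pow(Add(-44745, -131), -1)) = Mul(56602, Pow(-44876, -1)) = Mul(56602, Rational(-1, 44876)) = Rational(-2177, 1726)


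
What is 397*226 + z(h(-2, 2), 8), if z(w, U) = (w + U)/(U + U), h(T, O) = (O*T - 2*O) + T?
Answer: 717775/8 ≈ 89722.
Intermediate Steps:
h(T, O) = T - 2*O + O*T (h(T, O) = (-2*O + O*T) + T = T - 2*O + O*T)
z(w, U) = (U + w)/(2*U) (z(w, U) = (U + w)/((2*U)) = (U + w)*(1/(2*U)) = (U + w)/(2*U))
397*226 + z(h(-2, 2), 8) = 397*226 + (½)*(8 + (-2 - 2*2 + 2*(-2)))/8 = 89722 + (½)*(⅛)*(8 + (-2 - 4 - 4)) = 89722 + (½)*(⅛)*(8 - 10) = 89722 + (½)*(⅛)*(-2) = 89722 - ⅛ = 717775/8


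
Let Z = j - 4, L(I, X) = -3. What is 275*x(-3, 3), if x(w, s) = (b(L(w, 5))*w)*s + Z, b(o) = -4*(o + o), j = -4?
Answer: -61600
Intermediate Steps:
Z = -8 (Z = -4 - 4 = -8)
b(o) = -8*o
x(w, s) = -8 + 24*s*w (x(w, s) = ((-8*(-3))*w)*s - 8 = (24*w)*s - 8 = 24*s*w - 8 = -8 + 24*s*w)
275*x(-3, 3) = 275*(-8 + 24*3*(-3)) = 275*(-8 - 216) = 275*(-224) = -61600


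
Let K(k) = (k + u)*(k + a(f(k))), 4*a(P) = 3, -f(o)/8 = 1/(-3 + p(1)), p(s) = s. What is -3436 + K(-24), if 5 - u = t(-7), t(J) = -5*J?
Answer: -4361/2 ≈ -2180.5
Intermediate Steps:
f(o) = 4 (f(o) = -8/(-3 + 1) = -8/(-2) = -8*(-½) = 4)
u = -30 (u = 5 - (-5)*(-7) = 5 - 1*35 = 5 - 35 = -30)
a(P) = ¾ (a(P) = (¼)*3 = ¾)
K(k) = (-30 + k)*(¾ + k) (K(k) = (k - 30)*(k + ¾) = (-30 + k)*(¾ + k))
-3436 + K(-24) = -3436 + (-45/2 + (-24)² - 117/4*(-24)) = -3436 + (-45/2 + 576 + 702) = -3436 + 2511/2 = -4361/2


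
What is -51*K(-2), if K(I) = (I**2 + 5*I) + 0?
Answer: 306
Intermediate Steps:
K(I) = I**2 + 5*I
-51*K(-2) = -(-102)*(5 - 2) = -(-102)*3 = -51*(-6) = 306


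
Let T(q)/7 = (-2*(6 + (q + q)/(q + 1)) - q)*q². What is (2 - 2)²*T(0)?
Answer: 0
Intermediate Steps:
T(q) = 7*q²*(-12 - q - 4*q/(1 + q)) (T(q) = 7*((-2*(6 + (q + q)/(q + 1)) - q)*q²) = 7*((-2*(6 + (2*q)/(1 + q)) - q)*q²) = 7*((-2*(6 + 2*q/(1 + q)) - q)*q²) = 7*(((-12 - 4*q/(1 + q)) - q)*q²) = 7*((-12 - q - 4*q/(1 + q))*q²) = 7*(q²*(-12 - q - 4*q/(1 + q))) = 7*q²*(-12 - q - 4*q/(1 + q)))
(2 - 2)²*T(0) = (2 - 2)²*(7*0²*(-12 - 1*0² - 17*0)/(1 + 0)) = 0²*(7*0*(-12 - 1*0 + 0)/1) = 0*(7*0*1*(-12 + 0 + 0)) = 0*(7*0*1*(-12)) = 0*0 = 0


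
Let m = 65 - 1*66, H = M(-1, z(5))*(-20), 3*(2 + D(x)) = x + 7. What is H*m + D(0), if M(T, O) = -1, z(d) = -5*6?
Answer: -59/3 ≈ -19.667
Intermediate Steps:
z(d) = -30
D(x) = 1/3 + x/3 (D(x) = -2 + (x + 7)/3 = -2 + (7 + x)/3 = -2 + (7/3 + x/3) = 1/3 + x/3)
H = 20 (H = -1*(-20) = 20)
m = -1 (m = 65 - 66 = -1)
H*m + D(0) = 20*(-1) + (1/3 + (1/3)*0) = -20 + (1/3 + 0) = -20 + 1/3 = -59/3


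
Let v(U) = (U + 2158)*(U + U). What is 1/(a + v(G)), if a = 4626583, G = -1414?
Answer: 1/2522551 ≈ 3.9642e-7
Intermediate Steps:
v(U) = 2*U*(2158 + U) (v(U) = (2158 + U)*(2*U) = 2*U*(2158 + U))
1/(a + v(G)) = 1/(4626583 + 2*(-1414)*(2158 - 1414)) = 1/(4626583 + 2*(-1414)*744) = 1/(4626583 - 2104032) = 1/2522551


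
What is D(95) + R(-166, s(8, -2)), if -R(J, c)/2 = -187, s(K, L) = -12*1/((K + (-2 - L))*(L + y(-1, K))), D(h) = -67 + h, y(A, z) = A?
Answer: 402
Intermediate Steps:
s(K, L) = -12/((-1 + L)*(-2 + K - L)) (s(K, L) = -12*1/((K + (-2 - L))*(L - 1)) = -12*1/((-1 + L)*(-2 + K - L)) = -12/((-1 + L)*(-2 + K - L)))
R(J, c) = 374 (R(J, c) = -2*(-187) = 374)
D(95) + R(-166, s(8, -2)) = (-67 + 95) + 374 = 28 + 374 = 402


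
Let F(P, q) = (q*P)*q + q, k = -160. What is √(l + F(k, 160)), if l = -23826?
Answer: I*√4119666 ≈ 2029.7*I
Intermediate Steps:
F(P, q) = q + P*q² (F(P, q) = (P*q)*q + q = P*q² + q = q + P*q²)
√(l + F(k, 160)) = √(-23826 + 160*(1 - 160*160)) = √(-23826 + 160*(1 - 25600)) = √(-23826 + 160*(-25599)) = √(-23826 - 4095840) = √(-4119666) = I*√4119666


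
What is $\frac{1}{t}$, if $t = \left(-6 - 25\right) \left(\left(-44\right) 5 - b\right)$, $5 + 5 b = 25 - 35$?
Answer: $\frac{1}{6727} \approx 0.00014865$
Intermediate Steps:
$b = -3$ ($b = -1 + \frac{25 - 35}{5} = -1 + \frac{1}{5} \left(-10\right) = -1 - 2 = -3$)
$t = 6727$ ($t = \left(-6 - 25\right) \left(\left(-44\right) 5 - -3\right) = - 31 \left(-220 + 3\right) = \left(-31\right) \left(-217\right) = 6727$)
$\frac{1}{t} = \frac{1}{6727}$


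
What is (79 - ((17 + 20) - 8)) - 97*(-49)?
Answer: 4803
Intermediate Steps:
(79 - ((17 + 20) - 8)) - 97*(-49) = (79 - (37 - 8)) + 4753 = (79 - 1*29) + 4753 = (79 - 29) + 4753 = 50 + 4753 = 4803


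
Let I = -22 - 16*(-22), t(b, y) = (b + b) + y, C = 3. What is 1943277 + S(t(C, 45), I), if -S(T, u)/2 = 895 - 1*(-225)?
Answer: 1941037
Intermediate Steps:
t(b, y) = y + 2*b (t(b, y) = 2*b + y = y + 2*b)
I = 330 (I = -22 + 352 = 330)
S(T, u) = -2240 (S(T, u) = -2*(895 - 1*(-225)) = -2*(895 + 225) = -2*1120 = -2240)
1943277 + S(t(C, 45), I) = 1943277 - 2240 = 1941037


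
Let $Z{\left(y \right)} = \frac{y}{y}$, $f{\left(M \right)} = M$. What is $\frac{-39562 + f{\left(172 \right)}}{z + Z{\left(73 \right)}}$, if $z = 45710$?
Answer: $- \frac{13130}{15237} \approx -0.86172$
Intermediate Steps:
$Z{\left(y \right)} = 1$
$\frac{-39562 + f{\left(172 \right)}}{z + Z{\left(73 \right)}} = \frac{-39562 + 172}{45710 + 1} = - \frac{39390}{45711} = \left(-39390\right) \frac{1}{45711} = - \frac{13130}{15237}$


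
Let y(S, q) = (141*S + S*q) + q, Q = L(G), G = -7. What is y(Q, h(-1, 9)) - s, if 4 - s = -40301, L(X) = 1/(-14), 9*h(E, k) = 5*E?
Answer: -2539882/63 ≈ -40316.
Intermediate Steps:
h(E, k) = 5*E/9 (h(E, k) = (5*E)/9 = 5*E/9)
L(X) = -1/14
Q = -1/14 ≈ -0.071429
y(S, q) = q + 141*S + S*q
s = 40305 (s = 4 - 1*(-40301) = 4 + 40301 = 40305)
y(Q, h(-1, 9)) - s = ((5/9)*(-1) + 141*(-1/14) - 5*(-1)/126) - 1*40305 = (-5/9 - 141/14 - 1/14*(-5/9)) - 40305 = (-5/9 - 141/14 + 5/126) - 40305 = -667/63 - 40305 = -2539882/63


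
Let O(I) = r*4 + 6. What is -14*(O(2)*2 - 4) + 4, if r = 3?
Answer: -444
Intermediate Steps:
O(I) = 18 (O(I) = 3*4 + 6 = 12 + 6 = 18)
-14*(O(2)*2 - 4) + 4 = -14*(18*2 - 4) + 4 = -14*(36 - 4) + 4 = -14*32 + 4 = -448 + 4 = -444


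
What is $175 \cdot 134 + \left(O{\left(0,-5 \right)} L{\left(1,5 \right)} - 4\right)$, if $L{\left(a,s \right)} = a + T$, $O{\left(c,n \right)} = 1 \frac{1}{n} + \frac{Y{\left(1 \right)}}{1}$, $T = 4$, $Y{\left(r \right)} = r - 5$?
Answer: $23425$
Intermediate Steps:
$Y{\left(r \right)} = -5 + r$
$O{\left(c,n \right)} = -4 + \frac{1}{n}$ ($O{\left(c,n \right)} = 1 \frac{1}{n} + \frac{-5 + 1}{1} = \frac{1}{n} - 4 = -4 + \frac{1}{n}$)
$L{\left(a,s \right)} = 4 + a$ ($L{\left(a,s \right)} = a + 4 = 4 + a$)
$175 \cdot 134 + \left(O{\left(0,-5 \right)} L{\left(1,5 \right)} - 4\right) = 175 \cdot 134 + \left(\left(-4 + \frac{1}{-5}\right) \left(4 + 1\right) - 4\right) = 23450 + \left(\left(-4 - \frac{1}{5}\right) 5 - 4\right) = 23450 - 25 = 23425$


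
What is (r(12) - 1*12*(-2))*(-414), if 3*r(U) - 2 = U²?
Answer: -30084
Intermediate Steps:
r(U) = ⅔ + U²/3
(r(12) - 1*12*(-2))*(-414) = ((⅔ + (⅓)*12²) - 1*12*(-2))*(-414) = ((⅔ + (⅓)*144) - 12*(-2))*(-414) = ((⅔ + 48) + 24)*(-414) = (146/3 + 24)*(-414) = (218/3)*(-414) = -30084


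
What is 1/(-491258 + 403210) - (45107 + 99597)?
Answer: -12740897793/88048 ≈ -1.4470e+5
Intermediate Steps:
1/(-491258 + 403210) - (45107 + 99597) = 1/(-88048) - 1*144704 = -1/88048 - 144704 = -12740897793/88048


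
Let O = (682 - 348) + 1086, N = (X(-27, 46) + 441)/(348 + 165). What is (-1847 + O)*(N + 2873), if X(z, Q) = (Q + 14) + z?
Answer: -209845307/171 ≈ -1.2272e+6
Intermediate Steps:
X(z, Q) = 14 + Q + z (X(z, Q) = (14 + Q) + z = 14 + Q + z)
N = 158/171 (N = ((14 + 46 - 27) + 441)/(348 + 165) = (33 + 441)/513 = 474*(1/513) = 158/171 ≈ 0.92398)
O = 1420 (O = 334 + 1086 = 1420)
(-1847 + O)*(N + 2873) = (-1847 + 1420)*(158/171 + 2873) = -427*491441/171 = -209845307/171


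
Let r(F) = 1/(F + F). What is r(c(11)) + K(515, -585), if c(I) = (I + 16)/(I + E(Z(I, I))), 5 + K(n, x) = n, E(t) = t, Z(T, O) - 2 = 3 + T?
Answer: 1021/2 ≈ 510.50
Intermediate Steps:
Z(T, O) = 5 + T (Z(T, O) = 2 + (3 + T) = 5 + T)
K(n, x) = -5 + n
c(I) = (16 + I)/(5 + 2*I) (c(I) = (I + 16)/(I + (5 + I)) = (16 + I)/(5 + 2*I))
r(F) = 1/(2*F)
r(c(11)) + K(515, -585) = 1/(2*(((16 + 11)/(5 + 2*11)))) + (-5 + 515) = 1/(2*((27/(5 + 22)))) + 510 = 1/(2*((27/27))) + 510 = 1/(2*(((1/27)*27))) + 510 = (1/2)/1 + 510 = (1/2)*1 + 510 = 1/2 + 510 = 1021/2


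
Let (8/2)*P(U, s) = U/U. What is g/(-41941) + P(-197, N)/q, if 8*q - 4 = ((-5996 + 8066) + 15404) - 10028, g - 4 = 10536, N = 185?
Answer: -39219559/156230225 ≈ -0.25104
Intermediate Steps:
g = 10540 (g = 4 + 10536 = 10540)
P(U, s) = ¼ (P(U, s) = (U/U)/4 = (¼)*1 = ¼)
q = 3725/4 (q = ½ + (((-5996 + 8066) + 15404) - 10028)/8 = ½ + ((2070 + 15404) - 10028)/8 = ½ + (17474 - 10028)/8 = ½ + (⅛)*7446 = ½ + 3723/4 = 3725/4 ≈ 931.25)
g/(-41941) + P(-197, N)/q = 10540/(-41941) + 1/(4*(3725/4)) = 10540*(-1/41941) + (¼)*(4/3725) = -10540/41941 + 1/3725 = -39219559/156230225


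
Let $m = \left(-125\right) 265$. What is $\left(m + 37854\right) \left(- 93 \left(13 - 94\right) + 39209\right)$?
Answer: $221042918$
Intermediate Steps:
$m = -33125$
$\left(m + 37854\right) \left(- 93 \left(13 - 94\right) + 39209\right) = \left(-33125 + 37854\right) \left(- 93 \left(13 - 94\right) + 39209\right) = 4729 \left(\left(-93\right) \left(-81\right) + 39209\right) = 4729 \left(7533 + 39209\right) = 4729 \cdot 46742 = 221042918$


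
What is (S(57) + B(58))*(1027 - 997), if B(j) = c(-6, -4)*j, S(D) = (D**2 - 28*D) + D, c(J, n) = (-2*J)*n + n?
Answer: -39180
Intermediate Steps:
c(J, n) = n - 2*J*n (c(J, n) = -2*J*n + n = n - 2*J*n)
S(D) = D**2 - 27*D
B(j) = -52*j (B(j) = (-4*(1 - 2*(-6)))*j = (-4*(1 + 12))*j = (-4*13)*j = -52*j)
(S(57) + B(58))*(1027 - 997) = (57*(-27 + 57) - 52*58)*(1027 - 997) = (57*30 - 3016)*30 = (1710 - 3016)*30 = -1306*30 = -39180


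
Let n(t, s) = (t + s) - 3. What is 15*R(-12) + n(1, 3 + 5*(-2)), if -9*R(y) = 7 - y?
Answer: -122/3 ≈ -40.667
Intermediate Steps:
n(t, s) = -3 + s + t (n(t, s) = (s + t) - 3 = -3 + s + t)
R(y) = -7/9 + y/9 (R(y) = -(7 - y)/9 = -7/9 + y/9)
15*R(-12) + n(1, 3 + 5*(-2)) = 15*(-7/9 + (1/9)*(-12)) + (-3 + (3 + 5*(-2)) + 1) = 15*(-7/9 - 4/3) + (-3 + (3 - 10) + 1) = 15*(-19/9) + (-3 - 7 + 1) = -95/3 - 9 = -122/3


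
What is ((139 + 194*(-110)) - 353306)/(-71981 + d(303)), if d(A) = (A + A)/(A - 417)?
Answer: 7115633/1367740 ≈ 5.2025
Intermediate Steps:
d(A) = 2*A/(-417 + A) (d(A) = (2*A)/(-417 + A) = 2*A/(-417 + A))
((139 + 194*(-110)) - 353306)/(-71981 + d(303)) = ((139 + 194*(-110)) - 353306)/(-71981 + 2*303/(-417 + 303)) = ((139 - 21340) - 353306)/(-71981 + 2*303/(-114)) = (-21201 - 353306)/(-71981 + 2*303*(-1/114)) = -374507/(-71981 - 101/19) = -374507/(-1367740/19) = -374507*(-19/1367740) = 7115633/1367740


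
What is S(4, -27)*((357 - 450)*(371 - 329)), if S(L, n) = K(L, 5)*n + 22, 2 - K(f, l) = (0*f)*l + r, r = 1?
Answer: 19530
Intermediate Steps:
K(f, l) = 1 (K(f, l) = 2 - ((0*f)*l + 1) = 2 - (0*l + 1) = 2 - (0 + 1) = 2 - 1*1 = 2 - 1 = 1)
S(L, n) = 22 + n (S(L, n) = 1*n + 22 = n + 22 = 22 + n)
S(4, -27)*((357 - 450)*(371 - 329)) = (22 - 27)*((357 - 450)*(371 - 329)) = -(-465)*42 = -5*(-3906) = 19530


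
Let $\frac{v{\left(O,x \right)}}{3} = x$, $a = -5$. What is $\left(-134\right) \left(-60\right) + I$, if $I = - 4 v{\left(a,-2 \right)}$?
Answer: $8064$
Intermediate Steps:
$v{\left(O,x \right)} = 3 x$
$I = 24$ ($I = - 4 \cdot 3 \left(-2\right) = \left(-4\right) \left(-6\right) = 24$)
$\left(-134\right) \left(-60\right) + I = \left(-134\right) \left(-60\right) + 24 = 8040 + 24 = 8064$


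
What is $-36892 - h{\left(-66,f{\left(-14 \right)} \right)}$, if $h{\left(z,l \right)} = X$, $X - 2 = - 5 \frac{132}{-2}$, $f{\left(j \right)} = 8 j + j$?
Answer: $-37224$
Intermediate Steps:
$f{\left(j \right)} = 9 j$
$X = 332$ ($X = 2 - 5 \frac{132}{-2} = 2 - 5 \cdot 132 \left(- \frac{1}{2}\right) = 2 - -330 = 2 + 330 = 332$)
$h{\left(z,l \right)} = 332$
$-36892 - h{\left(-66,f{\left(-14 \right)} \right)} = -36892 - 332 = -37224$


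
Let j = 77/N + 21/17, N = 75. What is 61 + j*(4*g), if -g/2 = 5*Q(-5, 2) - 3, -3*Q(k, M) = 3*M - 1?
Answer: 59869/225 ≈ 266.08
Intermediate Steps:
Q(k, M) = ⅓ - M (Q(k, M) = -(3*M - 1)/3 = -(-1 + 3*M)/3 = ⅓ - M)
j = 2884/1275 (j = 77/75 + 21/17 = 2884/1275 ≈ 2.2620)
g = 68/3 (g = -2*(5*(⅓ - 1*2) - 3) = -2*(5*(⅓ - 2) - 3) = -2*(5*(-5/3) - 3) = -2*(-25/3 - 3) = -2*(-34/3) = 68/3 ≈ 22.667)
61 + j*(4*g) = 61 + 2884*(4*(68/3))/1275 = 61 + (2884/1275)*(272/3) = 61 + 46144/225 = 59869/225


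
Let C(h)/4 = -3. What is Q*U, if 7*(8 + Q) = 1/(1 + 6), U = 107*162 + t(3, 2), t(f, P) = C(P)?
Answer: -6772902/49 ≈ -1.3822e+5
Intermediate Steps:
C(h) = -12 (C(h) = 4*(-3) = -12)
t(f, P) = -12
U = 17322 (U = 107*162 - 12 = 17334 - 12 = 17322)
Q = -391/49 (Q = -8 + 1/(7*(1 + 6)) = -8 + (⅐)/7 = -8 + (⅐)*(⅐) = -8 + 1/49 = -391/49 ≈ -7.9796)
Q*U = -391/49*17322 = -6772902/49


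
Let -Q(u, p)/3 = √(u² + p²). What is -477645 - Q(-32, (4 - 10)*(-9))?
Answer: -477645 + 6*√985 ≈ -4.7746e+5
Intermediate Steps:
Q(u, p) = -3*√(p² + u²) (Q(u, p) = -3*√(u² + p²) = -3*√(p² + u²))
-477645 - Q(-32, (4 - 10)*(-9)) = -477645 - (-3)*√(((4 - 10)*(-9))² + (-32)²) = -477645 - (-3)*√((-6*(-9))² + 1024) = -477645 - (-3)*√(54² + 1024) = -477645 - (-3)*√(2916 + 1024) = -477645 - (-3)*√3940 = -477645 - (-3)*2*√985 = -477645 - (-6)*√985 = -477645 + 6*√985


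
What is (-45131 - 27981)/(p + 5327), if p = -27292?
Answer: 73112/21965 ≈ 3.3286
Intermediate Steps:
(-45131 - 27981)/(p + 5327) = (-45131 - 27981)/(-27292 + 5327) = -73112/(-21965) = -73112*(-1/21965) = 73112/21965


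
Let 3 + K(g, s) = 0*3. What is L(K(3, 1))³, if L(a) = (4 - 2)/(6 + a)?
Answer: 8/27 ≈ 0.29630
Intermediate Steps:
K(g, s) = -3 (K(g, s) = -3 + 0*3 = -3 + 0 = -3)
L(a) = 2/(6 + a)
L(K(3, 1))³ = (2/(6 - 3))³ = (2/3)³ = (2*(⅓))³ = (⅔)³ = 8/27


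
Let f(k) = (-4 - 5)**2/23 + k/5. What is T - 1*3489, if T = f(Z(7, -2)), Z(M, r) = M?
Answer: -400669/115 ≈ -3484.1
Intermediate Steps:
f(k) = 81/23 + k/5 (f(k) = (-9)**2*(1/23) + k*(1/5) = 81*(1/23) + k/5 = 81/23 + k/5)
T = 566/115 (T = 81/23 + (1/5)*7 = 81/23 + 7/5 = 566/115 ≈ 4.9217)
T - 1*3489 = 566/115 - 1*3489 = 566/115 - 3489 = -400669/115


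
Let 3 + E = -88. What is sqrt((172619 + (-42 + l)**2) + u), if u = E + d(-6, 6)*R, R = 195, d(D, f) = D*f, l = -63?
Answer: sqrt(176533) ≈ 420.16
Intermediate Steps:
E = -91 (E = -3 - 88 = -91)
u = -7111 (u = -91 - 6*6*195 = -91 - 36*195 = -91 - 7020 = -7111)
sqrt((172619 + (-42 + l)**2) + u) = sqrt((172619 + (-42 - 63)**2) - 7111) = sqrt((172619 + (-105)**2) - 7111) = sqrt((172619 + 11025) - 7111) = sqrt(183644 - 7111) = sqrt(176533)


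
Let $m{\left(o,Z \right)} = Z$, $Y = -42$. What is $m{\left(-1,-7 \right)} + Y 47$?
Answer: $-1981$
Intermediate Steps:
$m{\left(-1,-7 \right)} + Y 47 = -7 - 1974 = -1981$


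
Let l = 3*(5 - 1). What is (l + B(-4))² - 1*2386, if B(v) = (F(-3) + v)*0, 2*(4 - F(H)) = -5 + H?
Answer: -2242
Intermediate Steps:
F(H) = 13/2 - H/2 (F(H) = 4 - (-5 + H)/2 = 4 + (5/2 - H/2) = 13/2 - H/2)
l = 12 (l = 3*4 = 12)
B(v) = 0 (B(v) = ((13/2 - ½*(-3)) + v)*0 = ((13/2 + 3/2) + v)*0 = (8 + v)*0 = 0)
(l + B(-4))² - 1*2386 = (12 + 0)² - 1*2386 = 12² - 2386 = 144 - 2386 = -2242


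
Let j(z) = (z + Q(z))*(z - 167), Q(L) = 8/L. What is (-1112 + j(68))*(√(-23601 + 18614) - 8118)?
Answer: 1084126428/17 - 133546*I*√4987/17 ≈ 6.3772e+7 - 5.5476e+5*I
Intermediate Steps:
j(z) = (-167 + z)*(z + 8/z) (j(z) = (z + 8/z)*(z - 167) = (z + 8/z)*(-167 + z) = (-167 + z)*(z + 8/z))
(-1112 + j(68))*(√(-23601 + 18614) - 8118) = (-1112 + (8 + 68² - 1336/68 - 167*68))*(√(-23601 + 18614) - 8118) = (-1112 + (8 + 4624 - 1336*1/68 - 11356))*(√(-4987) - 8118) = (-1112 + (8 + 4624 - 334/17 - 11356))*(I*√4987 - 8118) = (-1112 - 114642/17)*(-8118 + I*√4987) = -133546*(-8118 + I*√4987)/17 = 1084126428/17 - 133546*I*√4987/17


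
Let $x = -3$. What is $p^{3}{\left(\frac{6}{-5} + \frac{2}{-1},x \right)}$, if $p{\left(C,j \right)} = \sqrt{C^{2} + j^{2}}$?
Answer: $\frac{481 \sqrt{481}}{125} \approx 84.393$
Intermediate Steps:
$p^{3}{\left(\frac{6}{-5} + \frac{2}{-1},x \right)} = \left(\sqrt{\left(\frac{6}{-5} + \frac{2}{-1}\right)^{2} + \left(-3\right)^{2}}\right)^{3} = \left(\sqrt{\left(6 \left(- \frac{1}{5}\right) + 2 \left(-1\right)\right)^{2} + 9}\right)^{3} = \left(\sqrt{\left(- \frac{6}{5} - 2\right)^{2} + 9}\right)^{3} = \left(\sqrt{\left(- \frac{16}{5}\right)^{2} + 9}\right)^{3} = \left(\sqrt{\frac{256}{25} + 9}\right)^{3} = \left(\sqrt{\frac{481}{25}}\right)^{3} = \left(\frac{\sqrt{481}}{5}\right)^{3} = \frac{481 \sqrt{481}}{125}$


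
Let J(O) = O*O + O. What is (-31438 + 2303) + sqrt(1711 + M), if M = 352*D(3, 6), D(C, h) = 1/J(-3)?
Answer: -29135 + sqrt(15927)/3 ≈ -29093.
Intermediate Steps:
J(O) = O + O**2 (J(O) = O**2 + O = O + O**2)
D(C, h) = 1/6 (D(C, h) = 1/(-3*(1 - 3)) = 1/(-3*(-2)) = 1/6)
M = 176/3 (M = 352*(1/6) = 176/3 ≈ 58.667)
(-31438 + 2303) + sqrt(1711 + M) = (-31438 + 2303) + sqrt(1711 + 176/3) = -29135 + sqrt(5309/3) = -29135 + sqrt(15927)/3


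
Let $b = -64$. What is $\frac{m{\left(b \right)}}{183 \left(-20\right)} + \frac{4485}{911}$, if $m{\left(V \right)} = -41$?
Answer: $\frac{16452451}{3334260} \approx 4.9344$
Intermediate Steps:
$\frac{m{\left(b \right)}}{183 \left(-20\right)} + \frac{4485}{911} = - \frac{41}{183 \left(-20\right)} + \frac{4485}{911} = - \frac{41}{-3660} + 4485 \cdot \frac{1}{911} = \left(-41\right) \left(- \frac{1}{3660}\right) + \frac{4485}{911} = \frac{41}{3660} + \frac{4485}{911} = \frac{16452451}{3334260}$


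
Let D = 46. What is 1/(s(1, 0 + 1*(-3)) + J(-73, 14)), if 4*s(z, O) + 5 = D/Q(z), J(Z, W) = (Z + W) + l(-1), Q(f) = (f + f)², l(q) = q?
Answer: -8/467 ≈ -0.017131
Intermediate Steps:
Q(f) = 4*f² (Q(f) = (2*f)² = 4*f²)
J(Z, W) = -1 + W + Z (J(Z, W) = (Z + W) - 1 = (W + Z) - 1 = -1 + W + Z)
s(z, O) = -5/4 + 23/(8*z²) (s(z, O) = -5/4 + (46/((4*z²)))/4 = -5/4 + (46*(1/(4*z²)))/4 = -5/4 + (23/(2*z²))/4 = -5/4 + 23/(8*z²))
1/(s(1, 0 + 1*(-3)) + J(-73, 14)) = 1/((-5/4 + (23/8)/1²) + (-1 + 14 - 73)) = 1/((-5/4 + (23/8)*1) - 60) = 1/((-5/4 + 23/8) - 60) = 1/(13/8 - 60) = 1/(-467/8) = -8/467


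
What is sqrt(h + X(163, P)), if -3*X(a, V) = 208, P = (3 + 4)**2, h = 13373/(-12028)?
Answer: I*sqrt(22930867803)/18042 ≈ 8.3932*I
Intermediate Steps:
h = -13373/12028 (h = 13373*(-1/12028) = -13373/12028 ≈ -1.1118)
P = 49 (P = 7**2 = 49)
X(a, V) = -208/3 (X(a, V) = -1/3*208 = -208/3)
sqrt(h + X(163, P)) = sqrt(-13373/12028 - 208/3) = sqrt(-2541943/36084) = I*sqrt(22930867803)/18042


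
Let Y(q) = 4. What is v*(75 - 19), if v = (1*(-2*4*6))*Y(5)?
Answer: -10752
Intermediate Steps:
v = -192 (v = (1*(-2*4*6))*4 = (1*(-8*6))*4 = (1*(-48))*4 = -48*4 = -192)
v*(75 - 19) = -192*(75 - 19) = -192*56 = -10752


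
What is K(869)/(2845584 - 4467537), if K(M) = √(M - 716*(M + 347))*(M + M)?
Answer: -1738*I*√96643/540651 ≈ -0.99935*I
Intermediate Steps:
K(M) = 2*M*√(-248452 - 715*M) (K(M) = √(M - 716*(347 + M))*(2*M) = √(M + (-248452 - 716*M))*(2*M) = √(-248452 - 715*M)*(2*M) = 2*M*√(-248452 - 715*M))
K(869)/(2845584 - 4467537) = (2*869*√(-248452 - 715*869))/(2845584 - 4467537) = (2*869*√(-248452 - 621335))/(-1621953) = (2*869*√(-869787))*(-1/1621953) = (2*869*(3*I*√96643))*(-1/1621953) = (5214*I*√96643)*(-1/1621953) = -1738*I*√96643/540651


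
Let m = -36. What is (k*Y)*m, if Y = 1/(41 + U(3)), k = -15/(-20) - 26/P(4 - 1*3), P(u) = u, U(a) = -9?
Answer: 909/32 ≈ 28.406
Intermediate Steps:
k = -101/4 (k = -15/(-20) - 26/(4 - 1*3) = -15*(-1/20) - 26/(4 - 3) = ¾ - 26/1 = ¾ - 26*1 = ¾ - 26 = -101/4 ≈ -25.250)
Y = 1/32 (Y = 1/(41 - 9) = 1/32 ≈ 0.031250)
(k*Y)*m = -101/4*1/32*(-36) = -101/128*(-36) = 909/32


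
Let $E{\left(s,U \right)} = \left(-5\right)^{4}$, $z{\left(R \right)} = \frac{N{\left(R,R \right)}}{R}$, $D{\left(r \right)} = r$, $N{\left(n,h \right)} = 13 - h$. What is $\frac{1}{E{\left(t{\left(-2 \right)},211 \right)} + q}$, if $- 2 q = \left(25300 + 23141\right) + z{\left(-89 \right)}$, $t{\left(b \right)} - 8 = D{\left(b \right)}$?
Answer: $- \frac{178}{4199897} \approx -4.2382 \cdot 10^{-5}$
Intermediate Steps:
$t{\left(b \right)} = 8 + b$
$z{\left(R \right)} = \frac{13 - R}{R}$
$E{\left(s,U \right)} = 625$
$q = - \frac{4311147}{178}$ ($q = - \frac{\left(25300 + 23141\right) + \frac{13 - -89}{-89}}{2} = - \frac{48441 - \frac{13 + 89}{89}}{2} = - \frac{48441 - \frac{102}{89}}{2} = \left(- \frac{1}{2}\right) \frac{4311147}{89} = - \frac{4311147}{178} \approx -24220.0$)
$\frac{1}{E{\left(t{\left(-2 \right)},211 \right)} + q} = \frac{1}{625 - \frac{4311147}{178}} = \frac{1}{- \frac{4199897}{178}} = - \frac{178}{4199897}$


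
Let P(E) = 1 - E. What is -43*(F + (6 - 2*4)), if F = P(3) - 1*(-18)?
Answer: -602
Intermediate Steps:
F = 16 (F = (1 - 1*3) - 1*(-18) = (1 - 3) + 18 = -2 + 18 = 16)
-43*(F + (6 - 2*4)) = -43*(16 + (6 - 2*4)) = -43*(16 + (6 - 8)) = -43*(16 - 2) = -43*14 = -602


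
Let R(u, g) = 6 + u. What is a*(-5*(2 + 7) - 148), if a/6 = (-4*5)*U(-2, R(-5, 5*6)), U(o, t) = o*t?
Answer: -46320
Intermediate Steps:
a = 240 (a = 6*((-4*5)*(-2*(6 - 5))) = 6*(-(-40)) = 6*(-20*(-2)) = 6*40 = 240)
a*(-5*(2 + 7) - 148) = 240*(-5*(2 + 7) - 148) = 240*(-5*9 - 148) = 240*(-45 - 148) = 240*(-193) = -46320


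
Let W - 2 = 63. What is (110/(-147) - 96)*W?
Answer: -924430/147 ≈ -6288.6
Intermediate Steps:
W = 65 (W = 2 + 63 = 65)
(110/(-147) - 96)*W = (110/(-147) - 96)*65 = (110*(-1/147) - 96)*65 = (-110/147 - 96)*65 = -14222/147*65 = -924430/147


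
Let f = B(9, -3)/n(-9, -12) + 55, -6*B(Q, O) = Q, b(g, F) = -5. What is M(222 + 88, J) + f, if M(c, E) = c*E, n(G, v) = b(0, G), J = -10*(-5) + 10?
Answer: 186553/10 ≈ 18655.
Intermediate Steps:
J = 60 (J = 50 + 10 = 60)
B(Q, O) = -Q/6
n(G, v) = -5
M(c, E) = E*c
f = 553/10 (f = -1/6*9/(-5) + 55 = -3/2*(-1/5) + 55 = 3/10 + 55 = 553/10 ≈ 55.300)
M(222 + 88, J) + f = 60*(222 + 88) + 553/10 = 60*310 + 553/10 = 18600 + 553/10 = 186553/10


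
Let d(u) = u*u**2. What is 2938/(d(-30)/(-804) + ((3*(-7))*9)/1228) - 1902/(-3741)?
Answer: 303177142994/3429670239 ≈ 88.398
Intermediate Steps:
d(u) = u**3
2938/(d(-30)/(-804) + ((3*(-7))*9)/1228) - 1902/(-3741) = 2938/((-30)**3/(-804) + ((3*(-7))*9)/1228) - 1902/(-3741) = 2938/(-27000*(-1/804) - 21*9*(1/1228)) - 1902*(-1/3741) = 2938/(2250/67 - 189*1/1228) + 634/1247 = 2938/(2250/67 - 189/1228) + 634/1247 = 2938/(2750337/82276) + 634/1247 = 2938*(82276/2750337) + 634/1247 = 241726888/2750337 + 634/1247 = 303177142994/3429670239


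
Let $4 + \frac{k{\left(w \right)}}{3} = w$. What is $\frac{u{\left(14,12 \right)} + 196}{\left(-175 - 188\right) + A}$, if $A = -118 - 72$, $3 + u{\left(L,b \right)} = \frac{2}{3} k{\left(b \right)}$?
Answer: $- \frac{209}{553} \approx -0.37794$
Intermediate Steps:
$k{\left(w \right)} = -12 + 3 w$
$u{\left(L,b \right)} = -11 + 2 b$ ($u{\left(L,b \right)} = -3 + \frac{2}{3} \left(-12 + 3 b\right) = -3 + 2 \cdot \frac{1}{3} \left(-12 + 3 b\right) = -3 + \frac{2 \left(-12 + 3 b\right)}{3} = -3 + \left(-8 + 2 b\right) = -11 + 2 b$)
$A = -190$ ($A = -118 - 72 = -190$)
$\frac{u{\left(14,12 \right)} + 196}{\left(-175 - 188\right) + A} = \frac{\left(-11 + 2 \cdot 12\right) + 196}{\left(-175 - 188\right) - 190} = \frac{\left(-11 + 24\right) + 196}{\left(-175 - 188\right) - 190} = \frac{13 + 196}{-363 - 190} = \frac{209}{-553} = 209 \left(- \frac{1}{553}\right) = - \frac{209}{553}$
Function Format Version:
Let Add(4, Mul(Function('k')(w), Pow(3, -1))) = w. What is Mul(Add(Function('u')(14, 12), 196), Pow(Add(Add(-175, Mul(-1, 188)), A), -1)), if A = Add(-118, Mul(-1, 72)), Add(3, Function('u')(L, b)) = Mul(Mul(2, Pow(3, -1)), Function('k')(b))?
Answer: Rational(-209, 553) ≈ -0.37794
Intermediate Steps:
Function('k')(w) = Add(-12, Mul(3, w))
Function('u')(L, b) = Add(-11, Mul(2, b)) (Function('u')(L, b) = Add(-3, Mul(Mul(2, Pow(3, -1)), Add(-12, Mul(3, b)))) = Add(-3, Mul(Mul(2, Rational(1, 3)), Add(-12, Mul(3, b)))) = Add(-3, Mul(Rational(2, 3), Add(-12, Mul(3, b)))) = Add(-3, Add(-8, Mul(2, b))) = Add(-11, Mul(2, b)))
A = -190 (A = Add(-118, -72) = -190)
Mul(Add(Function('u')(14, 12), 196), Pow(Add(Add(-175, Mul(-1, 188)), A), -1)) = Mul(Add(Add(-11, Mul(2, 12)), 196), Pow(Add(Add(-175, Mul(-1, 188)), -190), -1)) = Mul(Add(Add(-11, 24), 196), Pow(Add(Add(-175, -188), -190), -1)) = Mul(Add(13, 196), Pow(Add(-363, -190), -1)) = Mul(209, Pow(-553, -1)) = Mul(209, Rational(-1, 553)) = Rational(-209, 553)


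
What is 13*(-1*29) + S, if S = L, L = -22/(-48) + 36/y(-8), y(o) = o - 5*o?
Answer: -4505/12 ≈ -375.42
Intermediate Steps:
y(o) = -4*o
L = 19/12 (L = -22/(-48) + 36/((-4*(-8))) = -22*(-1/48) + 36/32 = 11/24 + 36*(1/32) = 11/24 + 9/8 = 19/12 ≈ 1.5833)
S = 19/12 ≈ 1.5833
13*(-1*29) + S = 13*(-1*29) + 19/12 = 13*(-29) + 19/12 = -377 + 19/12 = -4505/12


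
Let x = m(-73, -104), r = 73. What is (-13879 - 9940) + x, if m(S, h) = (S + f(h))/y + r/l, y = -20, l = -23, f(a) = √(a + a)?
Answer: -10956521/460 - I*√13/5 ≈ -23819.0 - 0.72111*I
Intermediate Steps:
f(a) = √2*√a (f(a) = √(2*a) = √2*√a)
m(S, h) = -73/23 - S/20 - √2*√h/20 (m(S, h) = (S + √2*√h)/(-20) + 73/(-23) = (S + √2*√h)*(-1/20) + 73*(-1/23) = (-S/20 - √2*√h/20) - 73/23 = -73/23 - S/20 - √2*√h/20)
x = 219/460 - I*√13/5 (x = -73/23 - 1/20*(-73) - √2*√(-104)/20 = -73/23 + 73/20 - √2*2*I*√26/20 = -73/23 + 73/20 - I*√13/5 = 219/460 - I*√13/5 ≈ 0.47609 - 0.72111*I)
(-13879 - 9940) + x = (-13879 - 9940) + (219/460 - I*√13/5) = -23819 + (219/460 - I*√13/5) = -10956521/460 - I*√13/5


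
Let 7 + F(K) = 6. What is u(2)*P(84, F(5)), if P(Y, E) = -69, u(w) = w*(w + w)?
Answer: -552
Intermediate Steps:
u(w) = 2*w² (u(w) = w*(2*w) = 2*w²)
F(K) = -1 (F(K) = -7 + 6 = -1)
u(2)*P(84, F(5)) = (2*2²)*(-69) = (2*4)*(-69) = 8*(-69) = -552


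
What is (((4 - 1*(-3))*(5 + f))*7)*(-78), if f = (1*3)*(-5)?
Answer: 38220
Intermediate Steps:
f = -15 (f = 3*(-5) = -15)
(((4 - 1*(-3))*(5 + f))*7)*(-78) = (((4 - 1*(-3))*(5 - 15))*7)*(-78) = (((4 + 3)*(-10))*7)*(-78) = ((7*(-10))*7)*(-78) = -70*7*(-78) = -490*(-78) = 38220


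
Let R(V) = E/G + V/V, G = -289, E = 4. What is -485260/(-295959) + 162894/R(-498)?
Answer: 4644270834698/28116105 ≈ 1.6518e+5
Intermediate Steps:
R(V) = 285/289 (R(V) = 4/(-289) + V/V = 4*(-1/289) + 1 = -4/289 + 1 = 285/289)
-485260/(-295959) + 162894/R(-498) = -485260/(-295959) + 162894/(285/289) = -485260*(-1/295959) + 162894*(289/285) = 485260/295959 + 15692122/95 = 4644270834698/28116105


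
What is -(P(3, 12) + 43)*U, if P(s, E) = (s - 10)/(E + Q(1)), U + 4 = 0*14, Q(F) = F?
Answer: 2208/13 ≈ 169.85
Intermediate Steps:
U = -4 (U = -4 + 0*14 = -4 + 0 = -4)
P(s, E) = (-10 + s)/(1 + E) (P(s, E) = (s - 10)/(E + 1) = (-10 + s)/(1 + E))
-(P(3, 12) + 43)*U = -((-10 + 3)/(1 + 12) + 43)*(-4) = -(-7/13 + 43)*(-4) = -552*(-4)/13 = -1*(-2208/13) = 2208/13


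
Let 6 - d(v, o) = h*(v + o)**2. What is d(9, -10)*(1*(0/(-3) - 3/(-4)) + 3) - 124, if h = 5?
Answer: -481/4 ≈ -120.25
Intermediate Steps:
d(v, o) = 6 - 5*(o + v)**2 (d(v, o) = 6 - 5*(v + o)**2 = 6 - 5*(o + v)**2)
d(9, -10)*(1*(0/(-3) - 3/(-4)) + 3) - 124 = (6 - 5*(-10 + 9)**2)*(1*(0/(-3) - 3/(-4)) + 3) - 124 = (6 - 5*(-1)**2)*(1*(0*(-1/3) - 3*(-1/4)) + 3) - 124 = (6 - 5*1)*(1*(0 + 3/4) + 3) - 124 = (6 - 5)*(1*(3/4) + 3) - 124 = 1*(3/4 + 3) - 124 = 1*(15/4) - 124 = 15/4 - 124 = -481/4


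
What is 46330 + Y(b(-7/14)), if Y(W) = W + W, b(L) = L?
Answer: 46329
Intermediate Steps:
Y(W) = 2*W
46330 + Y(b(-7/14)) = 46330 + 2*(-7/14) = 46330 + 2*(-7*1/14) = 46330 + 2*(-½) = 46330 - 1 = 46329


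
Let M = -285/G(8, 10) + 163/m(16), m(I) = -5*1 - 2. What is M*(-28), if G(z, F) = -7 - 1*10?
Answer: 3104/17 ≈ 182.59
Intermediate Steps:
G(z, F) = -17 (G(z, F) = -7 - 10 = -17)
m(I) = -7 (m(I) = -5 - 2 = -7)
M = -776/119 (M = -285/(-17) + 163/(-7) = -285*(-1/17) + 163*(-1/7) = 285/17 - 163/7 = -776/119 ≈ -6.5210)
M*(-28) = -776/119*(-28) = 3104/17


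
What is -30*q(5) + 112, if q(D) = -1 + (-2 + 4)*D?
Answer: -158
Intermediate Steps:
q(D) = -1 + 2*D
-30*q(5) + 112 = -30*(-1 + 2*5) + 112 = -30*(-1 + 10) + 112 = -30*9 + 112 = -270 + 112 = -158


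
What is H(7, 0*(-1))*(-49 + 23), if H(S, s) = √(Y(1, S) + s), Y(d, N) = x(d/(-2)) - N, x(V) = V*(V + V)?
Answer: -13*I*√26 ≈ -66.287*I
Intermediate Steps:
x(V) = 2*V² (x(V) = V*(2*V) = 2*V²)
Y(d, N) = d²/2 - N (Y(d, N) = 2*(d/(-2))² - N = 2*(d*(-½))² - N = 2*(-d/2)² - N = 2*(d²/4) - N = d²/2 - N)
H(S, s) = √(½ + s - S) (H(S, s) = √(((½)*1² - S) + s) = √(((½)*1 - S) + s) = √((½ - S) + s) = √(½ + s - S))
H(7, 0*(-1))*(-49 + 23) = (√(2 - 4*7 + 4*(0*(-1)))/2)*(-49 + 23) = (√(2 - 28 + 4*0)/2)*(-26) = (√(2 - 28 + 0)/2)*(-26) = (√(-26)/2)*(-26) = ((I*√26)/2)*(-26) = (I*√26/2)*(-26) = -13*I*√26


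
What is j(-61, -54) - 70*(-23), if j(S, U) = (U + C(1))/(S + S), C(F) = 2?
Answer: 98236/61 ≈ 1610.4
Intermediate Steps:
j(S, U) = (2 + U)/(2*S) (j(S, U) = (U + 2)/(S + S) = (2 + U)/((2*S)) = (2 + U)*(1/(2*S)) = (2 + U)/(2*S))
j(-61, -54) - 70*(-23) = (½)*(2 - 54)/(-61) - 70*(-23) = (½)*(-1/61)*(-52) - 1*(-1610) = 26/61 + 1610 = 98236/61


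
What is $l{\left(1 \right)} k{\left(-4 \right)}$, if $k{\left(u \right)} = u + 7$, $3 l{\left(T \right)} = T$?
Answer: $1$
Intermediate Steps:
$l{\left(T \right)} = \frac{T}{3}$
$k{\left(u \right)} = 7 + u$
$l{\left(1 \right)} k{\left(-4 \right)} = \frac{1}{3} \cdot 1 \left(7 - 4\right) = \frac{1}{3} \cdot 3 = 1$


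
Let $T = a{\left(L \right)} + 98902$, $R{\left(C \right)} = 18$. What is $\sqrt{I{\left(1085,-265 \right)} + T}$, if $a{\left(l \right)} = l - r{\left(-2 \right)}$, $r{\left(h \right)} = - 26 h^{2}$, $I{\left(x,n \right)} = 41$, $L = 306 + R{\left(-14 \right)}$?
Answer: $\sqrt{99371} \approx 315.23$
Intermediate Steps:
$L = 324$ ($L = 306 + 18 = 324$)
$a{\left(l \right)} = 104 + l$ ($a{\left(l \right)} = l - - 26 \left(-2\right)^{2} = l - \left(-26\right) 4 = l - -104 = l + 104 = 104 + l$)
$T = 99330$ ($T = \left(104 + 324\right) + 98902 = 428 + 98902 = 99330$)
$\sqrt{I{\left(1085,-265 \right)} + T} = \sqrt{41 + 99330} = \sqrt{99371}$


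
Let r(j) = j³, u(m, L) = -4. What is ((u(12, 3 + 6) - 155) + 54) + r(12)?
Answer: 1623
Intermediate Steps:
((u(12, 3 + 6) - 155) + 54) + r(12) = ((-4 - 155) + 54) + 12³ = (-159 + 54) + 1728 = -105 + 1728 = 1623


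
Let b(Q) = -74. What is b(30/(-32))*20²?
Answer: -29600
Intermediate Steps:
b(30/(-32))*20² = -74*20² = -74*400 = -29600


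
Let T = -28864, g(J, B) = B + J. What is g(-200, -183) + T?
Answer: -29247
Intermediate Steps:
g(-200, -183) + T = (-183 - 200) - 28864 = -383 - 28864 = -29247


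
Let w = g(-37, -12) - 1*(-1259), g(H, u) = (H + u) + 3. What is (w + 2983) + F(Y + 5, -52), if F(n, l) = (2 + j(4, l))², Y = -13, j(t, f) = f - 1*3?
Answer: 7005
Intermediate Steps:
j(t, f) = -3 + f (j(t, f) = f - 3 = -3 + f)
g(H, u) = 3 + H + u
F(n, l) = (-1 + l)² (F(n, l) = (2 + (-3 + l))² = (-1 + l)²)
w = 1213 (w = (3 - 37 - 12) - 1*(-1259) = -46 + 1259 = 1213)
(w + 2983) + F(Y + 5, -52) = (1213 + 2983) + (-1 - 52)² = 4196 + (-53)² = 4196 + 2809 = 7005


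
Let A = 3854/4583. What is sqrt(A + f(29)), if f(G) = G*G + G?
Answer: 22*sqrt(37791418)/4583 ≈ 29.510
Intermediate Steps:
f(G) = G + G**2 (f(G) = G**2 + G = G + G**2)
A = 3854/4583 (A = 3854*(1/4583) = 3854/4583 ≈ 0.84093)
sqrt(A + f(29)) = sqrt(3854/4583 + 29*(1 + 29)) = sqrt(3854/4583 + 29*30) = sqrt(3854/4583 + 870) = sqrt(3991064/4583) = 22*sqrt(37791418)/4583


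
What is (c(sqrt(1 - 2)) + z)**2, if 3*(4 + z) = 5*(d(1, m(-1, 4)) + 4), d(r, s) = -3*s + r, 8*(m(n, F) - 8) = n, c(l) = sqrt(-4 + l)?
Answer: (841 - 24*sqrt(-4 + I))**2/576 ≈ 1206.5 - 140.24*I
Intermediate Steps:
m(n, F) = 8 + n/8
d(r, s) = r - 3*s
z = -841/24 (z = -4 + (5*((1 - 3*(8 + (1/8)*(-1))) + 4))/3 = -4 + (5*((1 - 3*(8 - 1/8)) + 4))/3 = -4 + (5*((1 - 3*63/8) + 4))/3 = -4 + (5*((1 - 189/8) + 4))/3 = -4 + (5*(-181/8 + 4))/3 = -4 + (5*(-149/8))/3 = -4 + (1/3)*(-745/8) = -4 - 745/24 = -841/24 ≈ -35.042)
(c(sqrt(1 - 2)) + z)**2 = (sqrt(-4 + sqrt(1 - 2)) - 841/24)**2 = (sqrt(-4 + sqrt(-1)) - 841/24)**2 = (sqrt(-4 + I) - 841/24)**2 = (-841/24 + sqrt(-4 + I))**2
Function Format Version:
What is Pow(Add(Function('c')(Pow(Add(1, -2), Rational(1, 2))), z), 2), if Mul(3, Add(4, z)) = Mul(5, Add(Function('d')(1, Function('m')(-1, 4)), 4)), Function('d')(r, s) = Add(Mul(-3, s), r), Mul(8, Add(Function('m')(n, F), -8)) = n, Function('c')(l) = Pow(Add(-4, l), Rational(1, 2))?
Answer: Mul(Rational(1, 576), Pow(Add(841, Mul(-24, Pow(Add(-4, I), Rational(1, 2)))), 2)) ≈ Add(1206.5, Mul(-140.24, I))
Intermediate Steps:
Function('m')(n, F) = Add(8, Mul(Rational(1, 8), n))
Function('d')(r, s) = Add(r, Mul(-3, s))
z = Rational(-841, 24) (z = Add(-4, Mul(Rational(1, 3), Mul(5, Add(Add(1, Mul(-3, Add(8, Mul(Rational(1, 8), -1)))), 4)))) = Add(-4, Mul(Rational(1, 3), Mul(5, Add(Add(1, Mul(-3, Add(8, Rational(-1, 8)))), 4)))) = Add(-4, Mul(Rational(1, 3), Mul(5, Add(Add(1, Mul(-3, Rational(63, 8))), 4)))) = Add(-4, Mul(Rational(1, 3), Mul(5, Add(Add(1, Rational(-189, 8)), 4)))) = Add(-4, Mul(Rational(1, 3), Mul(5, Add(Rational(-181, 8), 4)))) = Add(-4, Mul(Rational(1, 3), Mul(5, Rational(-149, 8)))) = Add(-4, Mul(Rational(1, 3), Rational(-745, 8))) = Add(-4, Rational(-745, 24)) = Rational(-841, 24) ≈ -35.042)
Pow(Add(Function('c')(Pow(Add(1, -2), Rational(1, 2))), z), 2) = Pow(Add(Pow(Add(-4, Pow(Add(1, -2), Rational(1, 2))), Rational(1, 2)), Rational(-841, 24)), 2) = Pow(Add(Pow(Add(-4, Pow(-1, Rational(1, 2))), Rational(1, 2)), Rational(-841, 24)), 2) = Pow(Add(Pow(Add(-4, I), Rational(1, 2)), Rational(-841, 24)), 2) = Pow(Add(Rational(-841, 24), Pow(Add(-4, I), Rational(1, 2))), 2)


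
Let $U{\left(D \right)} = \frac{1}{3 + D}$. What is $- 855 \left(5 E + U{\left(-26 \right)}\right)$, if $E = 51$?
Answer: $- \frac{5013720}{23} \approx -2.1799 \cdot 10^{5}$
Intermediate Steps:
$- 855 \left(5 E + U{\left(-26 \right)}\right) = - 855 \left(5 \cdot 51 + \frac{1}{3 - 26}\right) = - 855 \left(255 + \frac{1}{-23}\right) = - 855 \left(255 - \frac{1}{23}\right) = \left(-855\right) \frac{5864}{23} = - \frac{5013720}{23}$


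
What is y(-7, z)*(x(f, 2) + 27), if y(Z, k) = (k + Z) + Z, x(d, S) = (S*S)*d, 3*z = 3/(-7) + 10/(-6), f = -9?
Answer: 926/7 ≈ 132.29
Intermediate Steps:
z = -44/63 (z = (3/(-7) + 10/(-6))/3 = (3*(-1/7) + 10*(-1/6))/3 = (-3/7 - 5/3)/3 = (1/3)*(-44/21) = -44/63 ≈ -0.69841)
x(d, S) = d*S**2 (x(d, S) = S**2*d = d*S**2)
y(Z, k) = k + 2*Z (y(Z, k) = (Z + k) + Z = k + 2*Z)
y(-7, z)*(x(f, 2) + 27) = (-44/63 + 2*(-7))*(-9*2**2 + 27) = (-44/63 - 14)*(-9*4 + 27) = -926*(-36 + 27)/63 = -926/63*(-9) = 926/7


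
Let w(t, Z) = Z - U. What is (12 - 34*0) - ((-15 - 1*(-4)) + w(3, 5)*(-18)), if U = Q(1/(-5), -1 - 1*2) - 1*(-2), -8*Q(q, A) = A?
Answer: 281/4 ≈ 70.250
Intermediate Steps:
Q(q, A) = -A/8
U = 19/8 (U = -(-1 - 1*2)/8 - 1*(-2) = -(-1 - 2)/8 + 2 = -1/8*(-3) + 2 = 3/8 + 2 = 19/8 ≈ 2.3750)
w(t, Z) = -19/8 + Z (w(t, Z) = Z - 1*19/8 = Z - 19/8 = -19/8 + Z)
(12 - 34*0) - ((-15 - 1*(-4)) + w(3, 5)*(-18)) = (12 - 34*0) - ((-15 - 1*(-4)) + (-19/8 + 5)*(-18)) = (12 + 0) - ((-15 + 4) + (21/8)*(-18)) = 12 - (-11 - 189/4) = 12 - 1*(-233/4) = 12 + 233/4 = 281/4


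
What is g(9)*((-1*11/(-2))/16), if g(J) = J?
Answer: 99/32 ≈ 3.0938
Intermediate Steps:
g(9)*((-1*11/(-2))/16) = 9*((-1*11/(-2))/16) = 9*(-11*(-1/2)*(1/16)) = 9*((11/2)*(1/16)) = 9*(11/32) = 99/32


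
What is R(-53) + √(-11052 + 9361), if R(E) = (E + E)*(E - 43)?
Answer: 10176 + I*√1691 ≈ 10176.0 + 41.122*I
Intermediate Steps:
R(E) = 2*E*(-43 + E) (R(E) = (2*E)*(-43 + E) = 2*E*(-43 + E))
R(-53) + √(-11052 + 9361) = 2*(-53)*(-43 - 53) + √(-11052 + 9361) = 2*(-53)*(-96) + √(-1691) = 10176 + I*√1691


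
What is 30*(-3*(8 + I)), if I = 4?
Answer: -1080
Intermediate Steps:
30*(-3*(8 + I)) = 30*(-3*(8 + 4)) = 30*(-3*12) = 30*(-36) = -1080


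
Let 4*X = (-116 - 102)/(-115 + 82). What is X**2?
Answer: 11881/4356 ≈ 2.7275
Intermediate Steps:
X = 109/66 (X = ((-116 - 102)/(-115 + 82))/4 = (-218/(-33))/4 = (-218*(-1/33))/4 = (1/4)*(218/33) = 109/66 ≈ 1.6515)
X**2 = (109/66)**2 = 11881/4356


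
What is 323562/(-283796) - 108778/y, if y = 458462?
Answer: -44802910733/32527420438 ≈ -1.3774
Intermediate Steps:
323562/(-283796) - 108778/y = 323562/(-283796) - 108778/458462 = 323562*(-1/283796) - 108778*1/458462 = -161781/141898 - 54389/229231 = -44802910733/32527420438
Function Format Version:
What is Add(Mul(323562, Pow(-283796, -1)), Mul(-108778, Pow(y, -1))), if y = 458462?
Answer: Rational(-44802910733, 32527420438) ≈ -1.3774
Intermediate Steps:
Add(Mul(323562, Pow(-283796, -1)), Mul(-108778, Pow(y, -1))) = Add(Mul(323562, Pow(-283796, -1)), Mul(-108778, Pow(458462, -1))) = Add(Mul(323562, Rational(-1, 283796)), Mul(-108778, Rational(1, 458462))) = Add(Rational(-161781, 141898), Rational(-54389, 229231)) = Rational(-44802910733, 32527420438)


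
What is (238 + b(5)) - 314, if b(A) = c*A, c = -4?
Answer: -96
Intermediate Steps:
b(A) = -4*A
(238 + b(5)) - 314 = (238 - 4*5) - 314 = (238 - 20) - 314 = 218 - 314 = -96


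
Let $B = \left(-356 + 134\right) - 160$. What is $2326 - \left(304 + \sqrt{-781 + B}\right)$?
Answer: $2022 - i \sqrt{1163} \approx 2022.0 - 34.103 i$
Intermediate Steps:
$B = -382$ ($B = -222 - 160 = -382$)
$2326 - \left(304 + \sqrt{-781 + B}\right) = 2326 - \left(304 + \sqrt{-781 - 382}\right) = 2326 - \left(304 + \sqrt{-1163}\right) = 2326 - \left(304 + i \sqrt{1163}\right) = 2022 - i \sqrt{1163}$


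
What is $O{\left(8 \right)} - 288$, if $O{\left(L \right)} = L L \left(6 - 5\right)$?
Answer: $-224$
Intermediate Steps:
$O{\left(L \right)} = L^{2}$ ($O{\left(L \right)} = L^{2} \left(6 - 5\right) = L^{2} \cdot 1 = L^{2}$)
$O{\left(8 \right)} - 288 = 8^{2} - 288 = 64 - 288 = -224$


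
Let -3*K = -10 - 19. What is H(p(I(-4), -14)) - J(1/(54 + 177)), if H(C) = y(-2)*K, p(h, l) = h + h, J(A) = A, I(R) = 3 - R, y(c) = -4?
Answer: -8933/231 ≈ -38.671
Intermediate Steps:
K = 29/3 (K = -(-10 - 19)/3 = -⅓*(-29) = 29/3 ≈ 9.6667)
p(h, l) = 2*h
H(C) = -116/3 (H(C) = -4*29/3 = -116/3)
H(p(I(-4), -14)) - J(1/(54 + 177)) = -116/3 - 1/(54 + 177) = -116/3 - 1/231 = -8933/231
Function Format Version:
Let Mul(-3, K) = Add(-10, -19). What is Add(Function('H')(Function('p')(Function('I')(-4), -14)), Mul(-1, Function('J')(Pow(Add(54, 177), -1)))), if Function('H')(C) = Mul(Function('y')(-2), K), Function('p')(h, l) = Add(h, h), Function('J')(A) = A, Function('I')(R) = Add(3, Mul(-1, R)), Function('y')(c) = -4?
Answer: Rational(-8933, 231) ≈ -38.671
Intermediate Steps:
K = Rational(29, 3) (K = Mul(Rational(-1, 3), Add(-10, -19)) = Mul(Rational(-1, 3), -29) = Rational(29, 3) ≈ 9.6667)
Function('p')(h, l) = Mul(2, h)
Function('H')(C) = Rational(-116, 3) (Function('H')(C) = Mul(-4, Rational(29, 3)) = Rational(-116, 3))
Add(Function('H')(Function('p')(Function('I')(-4), -14)), Mul(-1, Function('J')(Pow(Add(54, 177), -1)))) = Add(Rational(-116, 3), Mul(-1, Pow(Add(54, 177), -1))) = Add(Rational(-116, 3), Mul(-1, Pow(231, -1))) = Add(Rational(-116, 3), Mul(-1, Rational(1, 231))) = Add(Rational(-116, 3), Rational(-1, 231)) = Rational(-8933, 231)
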